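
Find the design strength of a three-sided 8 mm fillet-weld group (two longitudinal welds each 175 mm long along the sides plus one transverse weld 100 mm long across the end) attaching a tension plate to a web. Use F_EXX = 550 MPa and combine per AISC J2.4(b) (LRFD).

φR_n ≈ 630 kN

t_e = 0.707 × 8 = 5.656 mm.
R_nwl = 0.6 × 550 × 5.656 × 350 × 10⁻³ = 653.3 kN (longitudinal, 2 welds).
R_nwt = 0.6 × 550 × 5.656 × 100 × 10⁻³ = 186.6 kN (transverse, base value).
(i) R_nwl + R_nwt = 839.9 kN; (ii) 0.85 R_nwl + 1.5 R_nwt = 835.2 kN.
R_n = max = 839.9 kN [governs: (i)]; φR_n = 629.9 kN.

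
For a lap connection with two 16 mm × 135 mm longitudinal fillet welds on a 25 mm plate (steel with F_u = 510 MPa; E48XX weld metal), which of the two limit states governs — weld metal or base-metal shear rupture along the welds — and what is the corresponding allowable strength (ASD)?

R_n/Ω ≈ 440 kN (weld metal governs)

E48XX → F_EXX = 480 MPa.
t_e = 0.707 × 16 = 11.31 mm; L = 270 mm.
Weld metal: R_n/Ω = (1/2.0) × 0.6 × 480 × 11.31 × 270 × 10⁻³ = 439.8 kN.
Base metal (shear rupture): R_n/Ω = (1/2.0) × 0.6 × 510 × 25 × 270 × 10⁻³ = 1033 kN.
Governing: weld metal.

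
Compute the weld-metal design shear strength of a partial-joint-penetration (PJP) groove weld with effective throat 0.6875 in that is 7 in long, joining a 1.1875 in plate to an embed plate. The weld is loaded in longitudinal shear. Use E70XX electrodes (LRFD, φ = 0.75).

E70XX → F_EXX = 70 ksi.
Effective throat (given) t_e = 0.6875 in.
A_we = 0.6875 × 7 = 4.812 in².
F_nw = 0.6 F_EXX = 42 ksi.
φR_n = 0.75 × 42 × 4.812 = 151.6 kips.

φR_n ≈ 152 kips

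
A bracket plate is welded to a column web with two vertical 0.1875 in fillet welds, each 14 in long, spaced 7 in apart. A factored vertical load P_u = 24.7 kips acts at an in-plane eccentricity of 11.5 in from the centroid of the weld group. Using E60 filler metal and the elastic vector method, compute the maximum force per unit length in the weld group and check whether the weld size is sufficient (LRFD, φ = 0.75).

E60XX → F_EXX = 60 ksi.
Total weld length L_w = 28 in. Treat welds as unit-width lines.
Polar moment about centroid: J = 2[d³/12 + d(b/2)²] = 2[14³/12 + 14×3.5²] = 800.3 in³.
Direct shear f_v = P/L_w = 24.7 / 28 = 0.8821 kip/in (vertical).
Torsion M = P·e = 24.7 × 11.5 = 284.05 kip·in.
Critical point at (x, y) = (3.5, 7) from centroid. f_tx = M·y/J = 2.484 kip/in; f_ty = M·x/J = 1.242 kip/in.
Resultant f_max = √[f_tx² + (f_v + f_ty)²] = √[2.484² + (0.8821 + 1.242)²] = 3.269 kip/in.
Capacity per unit length: φr_n = 0.75 × 0.6 × 60 × (0.707 × 0.1875) = 3.579 kip/in.
3.269 ≤ 3.579 → adequate.

f_max ≈ 3.27 kip/in; adequate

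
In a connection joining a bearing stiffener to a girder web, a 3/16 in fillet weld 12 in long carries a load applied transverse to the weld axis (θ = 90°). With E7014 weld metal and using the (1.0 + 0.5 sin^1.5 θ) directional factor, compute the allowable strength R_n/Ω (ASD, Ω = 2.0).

R_n/Ω ≈ 50.1 kip

E70XX → F_EXX = 70 ksi.
t_e = 0.707 × 0.1875 = 0.1326 in; A_we = 0.1326 × 12 = 1.591 in².
Directional factor: 1.0 + 0.5 sin^1.5(90°) = 1.5.
F_nw = 0.6 × 70 × 1.5 = 63 ksi.
R_n/Ω = (63 × 1.591) / 2.0 = 50.11 kip.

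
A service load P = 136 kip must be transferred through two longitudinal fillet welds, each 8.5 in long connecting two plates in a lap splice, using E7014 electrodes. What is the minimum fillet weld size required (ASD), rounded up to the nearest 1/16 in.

E70XX → F_EXX = 70 ksi.
Total weld length L = 17 in.
Required throat t_e = P × Ω / (0.6 F_EXX × L) = 136 × 2.0 / (0.6 × 70 × 17) = 0.381 in.
Required leg w = t_e / 0.707 = 0.5388 in → use 9/16 in.

w = 9/16 in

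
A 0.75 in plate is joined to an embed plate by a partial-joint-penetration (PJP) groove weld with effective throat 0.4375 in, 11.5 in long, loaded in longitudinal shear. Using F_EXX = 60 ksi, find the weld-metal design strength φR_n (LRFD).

Effective throat (given) t_e = 0.4375 in.
A_we = 0.4375 × 11.5 = 5.031 in².
F_nw = 0.6 F_EXX = 36 ksi.
φR_n = 0.75 × 36 × 5.031 = 135.8 kip.

φR_n ≈ 136 kip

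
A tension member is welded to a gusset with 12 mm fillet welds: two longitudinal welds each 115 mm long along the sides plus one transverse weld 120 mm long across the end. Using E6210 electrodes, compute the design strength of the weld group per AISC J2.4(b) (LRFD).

E62XX → F_EXX = 620 MPa.
t_e = 0.707 × 12 = 8.484 mm.
R_nwl = 0.6 × 620 × 8.484 × 230 × 10⁻³ = 725.9 kN (longitudinal, 2 welds).
R_nwt = 0.6 × 620 × 8.484 × 120 × 10⁻³ = 378.7 kN (transverse, base value).
(i) R_nwl + R_nwt = 1105 kN; (ii) 0.85 R_nwl + 1.5 R_nwt = 1185 kN.
R_n = max = 1185 kN [governs: (ii)]; φR_n = 888.8 kN.

φR_n ≈ 889 kN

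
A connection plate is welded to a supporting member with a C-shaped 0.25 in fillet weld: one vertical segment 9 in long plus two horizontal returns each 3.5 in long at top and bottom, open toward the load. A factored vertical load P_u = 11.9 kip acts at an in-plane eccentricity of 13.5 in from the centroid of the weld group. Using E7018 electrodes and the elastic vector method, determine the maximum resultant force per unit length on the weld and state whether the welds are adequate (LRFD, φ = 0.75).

E70XX → F_EXX = 70 ksi.
Total weld length L_w = 16 in. Treat welds as unit-width lines.
Centroid: x̄ = 2×3.5×1.75 / 16 = 0.7656 in from the vertical weld.
Polar moment about centroid: J = I_x + I_y = [9³/12 + 2×3.5×4.5²] + [9×0.7656² + 2(3.5³/12 + 3.5×0.9844²)] = 221.7 in³.
Direct shear f_v = P/L_w = 11.9 / 16 = 0.7438 kip/in (vertical).
Torsion M = P·e = 11.9 × 13.5 = 160.65 kip·in.
Critical point at (x, y) = (2.734, 4.5) from centroid. f_tx = M·y/J = 3.261 kip/in; f_ty = M·x/J = 1.981 kip/in.
Resultant f_max = √[f_tx² + (f_v + f_ty)²] = √[3.261² + (0.7438 + 1.981)²] = 4.25 kip/in.
Capacity per unit length: φr_n = 0.75 × 0.6 × 70 × (0.707 × 0.25) = 5.568 kip/in.
4.25 ≤ 5.568 → adequate.

f_max ≈ 4.25 kip/in; adequate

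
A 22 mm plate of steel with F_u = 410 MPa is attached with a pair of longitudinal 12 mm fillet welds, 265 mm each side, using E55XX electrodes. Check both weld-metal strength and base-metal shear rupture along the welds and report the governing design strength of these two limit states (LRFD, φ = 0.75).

E55XX → F_EXX = 550 MPa.
t_e = 0.707 × 12 = 8.484 mm; L = 530 mm.
Weld metal: φR_n = 0.75 × 0.6 × 550 × 8.484 × 530 × 10⁻³ = 1113 kN.
Base metal (shear rupture): φR_n = 0.75 × 0.6 × 410 × 22 × 530 × 10⁻³ = 2151 kN.
Governing: weld metal.

φR_n ≈ 1110 kN (weld metal governs)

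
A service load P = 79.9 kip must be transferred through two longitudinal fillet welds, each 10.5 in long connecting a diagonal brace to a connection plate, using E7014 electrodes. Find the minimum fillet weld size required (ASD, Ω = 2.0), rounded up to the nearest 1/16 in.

w = 5/16 in

E70XX → F_EXX = 70 ksi.
Total weld length L = 21 in.
Required throat t_e = P × Ω / (0.6 F_EXX × L) = 79.9 × 2.0 / (0.6 × 70 × 21) = 0.1812 in.
Required leg w = t_e / 0.707 = 0.2563 in → use 5/16 in.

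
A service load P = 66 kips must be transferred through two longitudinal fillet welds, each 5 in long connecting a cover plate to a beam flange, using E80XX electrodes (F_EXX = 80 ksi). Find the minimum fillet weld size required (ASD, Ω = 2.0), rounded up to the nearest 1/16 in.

w = 7/16 in

Total weld length L = 10 in.
Required throat t_e = P × Ω / (0.6 F_EXX × L) = 66 × 2.0 / (0.6 × 80 × 10) = 0.275 in.
Required leg w = t_e / 0.707 = 0.389 in → use 7/16 in.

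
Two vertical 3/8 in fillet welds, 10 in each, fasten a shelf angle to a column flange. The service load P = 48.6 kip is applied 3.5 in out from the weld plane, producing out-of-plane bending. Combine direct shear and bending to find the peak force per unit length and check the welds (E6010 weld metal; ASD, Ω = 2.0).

E60XX → F_EXX = 60 ksi.
L_w = 2 × 10 = 20 in; section modulus (unit throat) S = 2 × L²/6 = 33.33 in².
Direct shear f_v = P/L_w = 48.6/20 = 2.43 kip/in.
Moment M = P × e = 48.6 × 3.5 = 170.1 kip·in; bending f_b = M/S = 5.103 kip/in.
f_max = √(f_v² + f_b²) = √(2.43² + 5.103²) = 5.652 kip/in.
r_n/Ω = (1/2.0) × 0.6 × 60 × (0.707 × 0.375) = 4.772 kip/in → NOT adequate.

f_max ≈ 5.65 kip/in; NOT adequate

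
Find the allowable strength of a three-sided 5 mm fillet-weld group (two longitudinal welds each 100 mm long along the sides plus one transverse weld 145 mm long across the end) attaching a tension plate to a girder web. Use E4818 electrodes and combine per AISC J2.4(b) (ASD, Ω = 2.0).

E48XX → F_EXX = 480 MPa.
t_e = 0.707 × 5 = 3.535 mm.
R_nwl = 0.6 × 480 × 3.535 × 200 × 10⁻³ = 203.6 kN (longitudinal, 2 welds).
R_nwt = 0.6 × 480 × 3.535 × 145 × 10⁻³ = 147.6 kN (transverse, base value).
(i) R_nwl + R_nwt = 351.2 kN; (ii) 0.85 R_nwl + 1.5 R_nwt = 394.5 kN.
R_n = max = 394.5 kN [governs: (ii)]; R_n/Ω = 197.3 kN.

R_n/Ω ≈ 197 kN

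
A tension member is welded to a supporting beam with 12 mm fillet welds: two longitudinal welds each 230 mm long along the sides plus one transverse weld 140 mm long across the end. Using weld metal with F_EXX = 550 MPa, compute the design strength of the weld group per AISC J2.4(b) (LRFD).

t_e = 0.707 × 12 = 8.484 mm.
R_nwl = 0.6 × 550 × 8.484 × 460 × 10⁻³ = 1288 kN (longitudinal, 2 welds).
R_nwt = 0.6 × 550 × 8.484 × 140 × 10⁻³ = 392 kN (transverse, base value).
(i) R_nwl + R_nwt = 1680 kN; (ii) 0.85 R_nwl + 1.5 R_nwt = 1683 kN.
R_n = max = 1683 kN [governs: (ii)]; φR_n = 1262 kN.

φR_n ≈ 1260 kN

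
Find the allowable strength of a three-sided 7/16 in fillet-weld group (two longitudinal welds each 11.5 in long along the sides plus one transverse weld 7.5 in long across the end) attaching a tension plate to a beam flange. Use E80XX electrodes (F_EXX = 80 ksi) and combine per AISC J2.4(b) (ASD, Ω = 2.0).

R_n/Ω ≈ 229 kips

t_e = 0.707 × 0.4375 = 0.3093 in.
R_nwl = 0.6 × 80 × 0.3093 × 23 = 341.5 kips (longitudinal, 2 welds).
R_nwt = 0.6 × 80 × 0.3093 × 7.5 = 111.4 kips (transverse, base value).
(i) R_nwl + R_nwt = 452.8 kips; (ii) 0.85 R_nwl + 1.5 R_nwt = 457.3 kips.
R_n = max = 457.3 kips [governs: (ii)]; R_n/Ω = 228.6 kips.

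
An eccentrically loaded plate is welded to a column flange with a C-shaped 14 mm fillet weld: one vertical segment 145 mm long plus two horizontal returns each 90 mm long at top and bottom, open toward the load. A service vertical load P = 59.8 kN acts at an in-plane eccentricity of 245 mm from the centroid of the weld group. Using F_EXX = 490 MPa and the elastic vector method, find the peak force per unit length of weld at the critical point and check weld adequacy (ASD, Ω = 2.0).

Total weld length L_w = 325 mm. Treat welds as unit-width lines.
Centroid: x̄ = 2×90×45 / 325 = 24.92 mm from the vertical weld.
Polar moment about centroid: J = I_x + I_y = [145³/12 + 2×90×72.5²] + [145×24.92² + 2(90³/12 + 90×20.08²)] = 1484000 mm³.
Direct shear f_v = P/L_w = 59.8×10³ / 325 = 184 N/mm (vertical).
Torsion M = P·e = 59.8×10³ × 245 = 14651000 N·mm.
Critical point at (x, y) = (65.08, 72.5) from centroid. f_tx = M·y/J = 715.6 N/mm; f_ty = M·x/J = 642.4 N/mm.
Resultant f_max = √[f_tx² + (f_v + f_ty)²] = √[715.6² + (184 + 642.4)²] = 1093 N/mm.
Capacity per unit length: r_n/Ω = (1/2.0) × 0.6 × 490 × (0.707 × 14) = 1455 N/mm.
1093 ≤ 1455 → adequate.

f_max ≈ 1090 N/mm; adequate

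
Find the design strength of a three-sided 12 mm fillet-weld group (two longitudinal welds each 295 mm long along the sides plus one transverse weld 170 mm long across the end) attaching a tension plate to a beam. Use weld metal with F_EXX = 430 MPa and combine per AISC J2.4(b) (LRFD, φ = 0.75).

φR_n ≈ 1250 kN

t_e = 0.707 × 12 = 8.484 mm.
R_nwl = 0.6 × 430 × 8.484 × 590 × 10⁻³ = 1291 kN (longitudinal, 2 welds).
R_nwt = 0.6 × 430 × 8.484 × 170 × 10⁻³ = 372.1 kN (transverse, base value).
(i) R_nwl + R_nwt = 1664 kN; (ii) 0.85 R_nwl + 1.5 R_nwt = 1656 kN.
R_n = max = 1664 kN [governs: (i)]; φR_n = 1248 kN.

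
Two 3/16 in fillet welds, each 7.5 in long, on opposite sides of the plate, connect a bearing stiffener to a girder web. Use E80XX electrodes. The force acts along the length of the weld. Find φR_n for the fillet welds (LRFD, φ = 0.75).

φR_n ≈ 71.6 kips

E80XX → F_EXX = 80 ksi.
Effective throat t_e = 0.707 × 0.1875 = 0.1326 in.
Total length L = 15 in; A_we = 0.1326 × 15 = 1.988 in².
F_nw = 0.6 F_EXX = 0.6 × 80 = 48 ksi.
φR_n = 0.75 × 48 × 1.988 = 71.58 kips.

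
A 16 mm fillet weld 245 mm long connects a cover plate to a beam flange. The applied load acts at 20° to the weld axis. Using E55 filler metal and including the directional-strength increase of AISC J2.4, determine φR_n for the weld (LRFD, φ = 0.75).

φR_n ≈ 755 kN

E55XX → F_EXX = 550 MPa.
t_e = 0.707 × 16 = 11.31 mm; A_we = 11.31 × 245 = 2771 mm².
Directional factor: 1.0 + 0.5 sin^1.5(20°) = 1.1.
F_nw = 0.6 × 550 × 1.1 = 363 MPa.
φR_n = 0.75 × 363 × 2771 × 10⁻³ = 754.5 kN.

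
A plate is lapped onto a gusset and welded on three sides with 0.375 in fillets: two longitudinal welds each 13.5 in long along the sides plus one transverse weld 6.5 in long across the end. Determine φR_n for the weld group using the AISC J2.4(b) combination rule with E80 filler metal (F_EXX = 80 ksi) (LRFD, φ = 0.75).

φR_n ≈ 320 kips

t_e = 0.707 × 0.375 = 0.2651 in.
R_nwl = 0.6 × 80 × 0.2651 × 27 = 343.6 kips (longitudinal, 2 welds).
R_nwt = 0.6 × 80 × 0.2651 × 6.5 = 82.72 kips (transverse, base value).
(i) R_nwl + R_nwt = 426.3 kips; (ii) 0.85 R_nwl + 1.5 R_nwt = 416.1 kips.
R_n = max = 426.3 kips [governs: (i)]; φR_n = 319.7 kips.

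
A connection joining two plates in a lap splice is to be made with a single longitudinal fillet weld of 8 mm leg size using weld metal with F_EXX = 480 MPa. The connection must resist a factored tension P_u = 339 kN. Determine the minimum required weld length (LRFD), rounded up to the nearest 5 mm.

Throat t_e = 0.707 × 8 = 5.656 mm.
φr_n = 0.75 × 0.6 × 480 × 5.656 × 10⁻³ = 1.222 kN/mm.
L_req = P_u / φr_n = 339 / 1.222 = 277.5 mm total.
Round up → use L = 280 mm.

L = 280 mm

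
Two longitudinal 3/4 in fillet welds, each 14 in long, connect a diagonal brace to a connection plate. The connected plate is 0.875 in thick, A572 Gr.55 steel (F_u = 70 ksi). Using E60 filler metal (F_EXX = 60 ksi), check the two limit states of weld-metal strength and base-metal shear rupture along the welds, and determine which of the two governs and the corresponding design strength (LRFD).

φR_n ≈ 401 kip (weld metal governs)

t_e = 0.707 × 0.75 = 0.5302 in; L = 28 in.
Weld metal: φR_n = 0.75 × 0.6 × 60 × 0.5302 × 28 = 400.9 kip.
Base metal (shear rupture): φR_n = 0.75 × 0.6 × 70 × 0.875 × 28 = 771.8 kip.
Governing: weld metal.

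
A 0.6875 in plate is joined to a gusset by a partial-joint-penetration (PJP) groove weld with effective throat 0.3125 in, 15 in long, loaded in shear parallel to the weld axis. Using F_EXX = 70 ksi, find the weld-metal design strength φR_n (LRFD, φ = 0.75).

Effective throat (given) t_e = 0.3125 in.
A_we = 0.3125 × 15 = 4.688 in².
F_nw = 0.6 F_EXX = 42 ksi.
φR_n = 0.75 × 42 × 4.688 = 147.7 kips.

φR_n ≈ 148 kips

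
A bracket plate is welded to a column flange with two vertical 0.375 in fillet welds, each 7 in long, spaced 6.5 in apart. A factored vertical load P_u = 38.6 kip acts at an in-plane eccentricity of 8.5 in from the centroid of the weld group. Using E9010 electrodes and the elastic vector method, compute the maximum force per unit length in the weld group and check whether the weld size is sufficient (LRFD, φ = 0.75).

E90XX → F_EXX = 90 ksi.
Total weld length L_w = 14 in. Treat welds as unit-width lines.
Polar moment about centroid: J = 2[d³/12 + d(b/2)²] = 2[7³/12 + 7×3.25²] = 205 in³.
Direct shear f_v = P/L_w = 38.6 / 14 = 2.757 kip/in (vertical).
Torsion M = P·e = 38.6 × 8.5 = 328.1 kip·in.
Critical point at (x, y) = (3.25, 3.5) from centroid. f_tx = M·y/J = 5.601 kip/in; f_ty = M·x/J = 5.201 kip/in.
Resultant f_max = √[f_tx² + (f_v + f_ty)²] = √[5.601² + (2.757 + 5.201)²] = 9.731 kip/in.
Capacity per unit length: φr_n = 0.75 × 0.6 × 90 × (0.707 × 0.375) = 10.74 kip/in.
9.731 ≤ 10.74 → adequate.

f_max ≈ 9.73 kip/in; adequate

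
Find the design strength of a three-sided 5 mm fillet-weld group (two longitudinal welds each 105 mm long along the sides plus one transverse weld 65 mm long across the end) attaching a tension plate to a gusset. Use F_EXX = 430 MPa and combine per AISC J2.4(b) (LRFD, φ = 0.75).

φR_n ≈ 189 kN

t_e = 0.707 × 5 = 3.535 mm.
R_nwl = 0.6 × 430 × 3.535 × 210 × 10⁻³ = 191.5 kN (longitudinal, 2 welds).
R_nwt = 0.6 × 430 × 3.535 × 65 × 10⁻³ = 59.28 kN (transverse, base value).
(i) R_nwl + R_nwt = 250.8 kN; (ii) 0.85 R_nwl + 1.5 R_nwt = 251.7 kN.
R_n = max = 251.7 kN [governs: (ii)]; φR_n = 188.8 kN.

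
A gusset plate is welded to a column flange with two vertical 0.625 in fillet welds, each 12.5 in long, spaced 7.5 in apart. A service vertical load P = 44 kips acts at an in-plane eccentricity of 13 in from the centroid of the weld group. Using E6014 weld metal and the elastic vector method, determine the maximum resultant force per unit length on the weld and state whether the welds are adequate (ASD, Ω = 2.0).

f_max ≈ 7.22 kip/in; adequate

E60XX → F_EXX = 60 ksi.
Total weld length L_w = 25 in. Treat welds as unit-width lines.
Polar moment about centroid: J = 2[d³/12 + d(b/2)²] = 2[12.5³/12 + 12.5×3.75²] = 677.1 in³.
Direct shear f_v = P/L_w = 44 / 25 = 1.76 kip/in (vertical).
Torsion M = P·e = 44 × 13 = 572 kip·in.
Critical point at (x, y) = (3.75, 6.25) from centroid. f_tx = M·y/J = 5.28 kip/in; f_ty = M·x/J = 3.168 kip/in.
Resultant f_max = √[f_tx² + (f_v + f_ty)²] = √[5.28² + (1.76 + 3.168)²] = 7.222 kip/in.
Capacity per unit length: r_n/Ω = (1/2.0) × 0.6 × 60 × (0.707 × 0.625) = 7.954 kip/in.
7.222 ≤ 7.954 → adequate.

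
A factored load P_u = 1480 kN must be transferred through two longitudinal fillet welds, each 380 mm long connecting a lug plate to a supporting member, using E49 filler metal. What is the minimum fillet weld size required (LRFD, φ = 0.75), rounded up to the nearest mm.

w = 13 mm

E49XX → F_EXX = 490 MPa.
Total weld length L = 760 mm.
Required throat t_e = P_u / (φ × 0.6 F_EXX × L) = 1480 / (0.75 × 0.6 × 490 × 760 × 10⁻³) = 8.832 mm.
Required leg w = t_e / 0.707 = 12.49 mm → use 13 mm.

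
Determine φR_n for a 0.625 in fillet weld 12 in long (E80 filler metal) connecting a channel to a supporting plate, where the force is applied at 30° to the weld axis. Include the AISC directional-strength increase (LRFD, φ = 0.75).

φR_n ≈ 225 kips

E80XX → F_EXX = 80 ksi.
t_e = 0.707 × 0.625 = 0.4419 in; A_we = 0.4419 × 12 = 5.302 in².
Directional factor: 1.0 + 0.5 sin^1.5(30°) = 1.177.
F_nw = 0.6 × 80 × 1.177 = 56.49 ksi.
φR_n = 0.75 × 56.49 × 5.302 = 224.6 kips.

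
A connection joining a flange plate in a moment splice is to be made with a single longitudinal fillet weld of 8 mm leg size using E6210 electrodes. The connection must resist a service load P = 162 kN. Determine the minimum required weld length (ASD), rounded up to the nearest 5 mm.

E62XX → F_EXX = 620 MPa.
Throat t_e = 0.707 × 8 = 5.656 mm.
r_n/Ω = (0.6 × 620 × 5.656) / 2.0 = 1052 N/mm = 1.052 kN/mm.
L_req = P / (r_n/Ω) = 162 / 1.052 = 154 mm total.
Round up → use L = 155 mm.

L = 155 mm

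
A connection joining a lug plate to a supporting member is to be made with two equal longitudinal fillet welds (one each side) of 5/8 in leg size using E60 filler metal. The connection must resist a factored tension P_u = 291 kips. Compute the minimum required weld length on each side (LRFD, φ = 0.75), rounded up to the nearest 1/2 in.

L = 12.5 in on each side

E60XX → F_EXX = 60 ksi.
Throat t_e = 0.707 × 0.625 = 0.4419 in.
φr_n = 0.75 × 0.6 × 60 × 0.4419 = 11.93 kips/in.
L_req = P_u / φr_n = 291 / 11.93 = 24.39 in total.
Per side: 24.39 / 2 = 12.2 in.
Round up → use L = 12.5 in on each side.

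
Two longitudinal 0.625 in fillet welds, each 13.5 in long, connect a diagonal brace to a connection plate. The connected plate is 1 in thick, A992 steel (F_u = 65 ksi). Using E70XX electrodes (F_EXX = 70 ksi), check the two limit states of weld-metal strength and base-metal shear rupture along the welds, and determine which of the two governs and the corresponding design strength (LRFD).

t_e = 0.707 × 0.625 = 0.4419 in; L = 27 in.
Weld metal: φR_n = 0.75 × 0.6 × 70 × 0.4419 × 27 = 375.8 kip.
Base metal (shear rupture): φR_n = 0.75 × 0.6 × 65 × 1 × 27 = 789.8 kip.
Governing: weld metal.

φR_n ≈ 376 kip (weld metal governs)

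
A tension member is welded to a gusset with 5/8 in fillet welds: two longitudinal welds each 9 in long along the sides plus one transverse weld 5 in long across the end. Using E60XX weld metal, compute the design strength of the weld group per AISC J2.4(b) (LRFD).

E60XX → F_EXX = 60 ksi.
t_e = 0.707 × 0.625 = 0.4419 in.
R_nwl = 0.6 × 60 × 0.4419 × 18 = 286.3 kips (longitudinal, 2 welds).
R_nwt = 0.6 × 60 × 0.4419 × 5 = 79.54 kips (transverse, base value).
(i) R_nwl + R_nwt = 365.9 kips; (ii) 0.85 R_nwl + 1.5 R_nwt = 362.7 kips.
R_n = max = 365.9 kips [governs: (i)]; φR_n = 274.4 kips.

φR_n ≈ 274 kips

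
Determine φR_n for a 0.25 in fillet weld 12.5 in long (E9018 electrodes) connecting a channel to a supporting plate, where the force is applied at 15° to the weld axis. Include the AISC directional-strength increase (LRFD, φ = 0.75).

φR_n ≈ 95.4 kips

E90XX → F_EXX = 90 ksi.
t_e = 0.707 × 0.25 = 0.1767 in; A_we = 0.1767 × 12.5 = 2.209 in².
Directional factor: 1.0 + 0.5 sin^1.5(15°) = 1.066.
F_nw = 0.6 × 90 × 1.066 = 57.56 ksi.
φR_n = 0.75 × 57.56 × 2.209 = 95.37 kips.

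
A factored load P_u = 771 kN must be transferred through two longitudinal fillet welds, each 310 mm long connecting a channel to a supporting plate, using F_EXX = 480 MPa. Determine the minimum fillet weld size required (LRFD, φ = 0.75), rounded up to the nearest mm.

w = 9 mm

Total weld length L = 620 mm.
Required throat t_e = P_u / (φ × 0.6 F_EXX × L) = 771 / (0.75 × 0.6 × 480 × 620 × 10⁻³) = 5.757 mm.
Required leg w = t_e / 0.707 = 8.143 mm → use 9 mm.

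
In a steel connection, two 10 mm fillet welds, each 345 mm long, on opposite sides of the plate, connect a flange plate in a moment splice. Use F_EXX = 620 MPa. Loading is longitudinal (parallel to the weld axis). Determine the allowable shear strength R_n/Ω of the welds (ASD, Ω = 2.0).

R_n/Ω ≈ 907 kN

Effective throat t_e = 0.707 × 10 = 7.07 mm.
Total length L = 690 mm; A_we = 7.07 × 690 = 4878 mm².
F_nw = 0.6 F_EXX = 0.6 × 620 = 372 MPa.
R_n = 372 × 4878 × 10⁻³ = 1815 kN; R_n/Ω = 1815/2.0 = 907.4 kN.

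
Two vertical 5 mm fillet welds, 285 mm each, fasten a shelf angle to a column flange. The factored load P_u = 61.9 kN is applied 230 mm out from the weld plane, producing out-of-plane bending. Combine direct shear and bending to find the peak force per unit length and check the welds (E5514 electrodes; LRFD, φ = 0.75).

f_max ≈ 537 N/mm; adequate

E55XX → F_EXX = 550 MPa.
L_w = 2 × 285 = 570 mm; section modulus (unit throat) S = 2 × L²/6 = 27080 mm².
Direct shear f_v = P/L_w = 61.9×10³/570 = 108.6 N/mm.
Moment M = P × e = 61.9×10³ × 230 = 14237000 N·mm; bending f_b = M/S = 525.8 N/mm.
f_max = √(f_v² + f_b²) = √(108.6² + 525.8²) = 536.9 N/mm.
φr_n = 0.75 × 0.6 × 550 × (0.707 × 5) = 874.9 N/mm → adequate.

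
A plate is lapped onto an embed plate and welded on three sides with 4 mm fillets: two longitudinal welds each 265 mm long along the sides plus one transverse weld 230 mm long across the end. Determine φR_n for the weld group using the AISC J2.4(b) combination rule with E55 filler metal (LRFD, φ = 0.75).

E55XX → F_EXX = 550 MPa.
t_e = 0.707 × 4 = 2.828 mm.
R_nwl = 0.6 × 550 × 2.828 × 530 × 10⁻³ = 494.6 kN (longitudinal, 2 welds).
R_nwt = 0.6 × 550 × 2.828 × 230 × 10⁻³ = 214.6 kN (transverse, base value).
(i) R_nwl + R_nwt = 709.3 kN; (ii) 0.85 R_nwl + 1.5 R_nwt = 742.4 kN.
R_n = max = 742.4 kN [governs: (ii)]; φR_n = 556.8 kN.

φR_n ≈ 557 kN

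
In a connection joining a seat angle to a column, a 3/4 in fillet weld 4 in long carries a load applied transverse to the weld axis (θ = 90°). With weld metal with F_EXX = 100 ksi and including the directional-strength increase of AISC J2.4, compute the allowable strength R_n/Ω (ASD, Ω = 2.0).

R_n/Ω ≈ 95.4 kip

t_e = 0.707 × 0.75 = 0.5302 in; A_we = 0.5302 × 4 = 2.121 in².
Directional factor: 1.0 + 0.5 sin^1.5(90°) = 1.5.
F_nw = 0.6 × 100 × 1.5 = 90 ksi.
R_n/Ω = (90 × 2.121) / 2.0 = 95.44 kip.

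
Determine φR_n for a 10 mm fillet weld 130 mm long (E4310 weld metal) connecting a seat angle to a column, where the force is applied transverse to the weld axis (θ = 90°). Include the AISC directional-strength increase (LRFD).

E43XX → F_EXX = 430 MPa.
t_e = 0.707 × 10 = 7.07 mm; A_we = 7.07 × 130 = 919.1 mm².
Directional factor: 1.0 + 0.5 sin^1.5(90°) = 1.5.
F_nw = 0.6 × 430 × 1.5 = 387 MPa.
φR_n = 0.75 × 387 × 919.1 × 10⁻³ = 266.8 kN.

φR_n ≈ 267 kN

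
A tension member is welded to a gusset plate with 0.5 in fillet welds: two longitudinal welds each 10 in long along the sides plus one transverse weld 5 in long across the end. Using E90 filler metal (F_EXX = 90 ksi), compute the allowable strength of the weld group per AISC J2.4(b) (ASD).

t_e = 0.707 × 0.5 = 0.3535 in.
R_nwl = 0.6 × 90 × 0.3535 × 20 = 381.8 kips (longitudinal, 2 welds).
R_nwt = 0.6 × 90 × 0.3535 × 5 = 95.44 kips (transverse, base value).
(i) R_nwl + R_nwt = 477.2 kips; (ii) 0.85 R_nwl + 1.5 R_nwt = 467.7 kips.
R_n = max = 477.2 kips [governs: (i)]; R_n/Ω = 238.6 kips.

R_n/Ω ≈ 239 kips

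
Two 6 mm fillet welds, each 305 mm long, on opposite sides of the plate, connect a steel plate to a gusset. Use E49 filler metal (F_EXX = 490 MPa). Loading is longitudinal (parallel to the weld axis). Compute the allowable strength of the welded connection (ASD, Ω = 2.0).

Effective throat t_e = 0.707 × 6 = 4.242 mm.
Total length L = 610 mm; A_we = 4.242 × 610 = 2588 mm².
F_nw = 0.6 F_EXX = 0.6 × 490 = 294 MPa.
R_n = 294 × 2588 × 10⁻³ = 760.8 kN; R_n/Ω = 760.8/2.0 = 380.4 kN.

R_n/Ω ≈ 380 kN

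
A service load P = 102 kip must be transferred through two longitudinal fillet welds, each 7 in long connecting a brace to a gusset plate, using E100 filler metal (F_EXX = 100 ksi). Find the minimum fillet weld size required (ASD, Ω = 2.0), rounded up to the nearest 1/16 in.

Total weld length L = 14 in.
Required throat t_e = P × Ω / (0.6 F_EXX × L) = 102 × 2.0 / (0.6 × 100 × 14) = 0.2429 in.
Required leg w = t_e / 0.707 = 0.3435 in → use 3/8 in.

w = 3/8 in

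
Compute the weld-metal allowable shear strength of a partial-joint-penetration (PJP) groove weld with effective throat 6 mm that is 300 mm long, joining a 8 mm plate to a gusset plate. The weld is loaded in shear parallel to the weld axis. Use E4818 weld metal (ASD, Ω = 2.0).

E48XX → F_EXX = 480 MPa.
Effective throat (given) t_e = 6 mm.
A_we = 6 × 300 = 1800 mm².
F_nw = 0.6 F_EXX = 288 MPa.
R_n/Ω = (288 × 1800) / 2.0 × 10⁻³ = 259.2 kN.

R_n/Ω ≈ 259 kN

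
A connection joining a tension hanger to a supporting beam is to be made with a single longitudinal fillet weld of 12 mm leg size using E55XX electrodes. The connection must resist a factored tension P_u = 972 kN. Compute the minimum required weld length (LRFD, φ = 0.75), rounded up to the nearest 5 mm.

E55XX → F_EXX = 550 MPa.
Throat t_e = 0.707 × 12 = 8.484 mm.
φr_n = 0.75 × 0.6 × 550 × 8.484 × 10⁻³ = 2.1 kN/mm.
L_req = P_u / φr_n = 972 / 2.1 = 462.9 mm total.
Round up → use L = 465 mm.

L = 465 mm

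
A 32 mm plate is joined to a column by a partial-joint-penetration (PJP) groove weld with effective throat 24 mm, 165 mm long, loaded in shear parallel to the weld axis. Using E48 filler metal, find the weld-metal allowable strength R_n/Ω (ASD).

E48XX → F_EXX = 480 MPa.
Effective throat (given) t_e = 24 mm.
A_we = 24 × 165 = 3960 mm².
F_nw = 0.6 F_EXX = 288 MPa.
R_n/Ω = (288 × 3960) / 2.0 × 10⁻³ = 570.2 kN.

R_n/Ω ≈ 570 kN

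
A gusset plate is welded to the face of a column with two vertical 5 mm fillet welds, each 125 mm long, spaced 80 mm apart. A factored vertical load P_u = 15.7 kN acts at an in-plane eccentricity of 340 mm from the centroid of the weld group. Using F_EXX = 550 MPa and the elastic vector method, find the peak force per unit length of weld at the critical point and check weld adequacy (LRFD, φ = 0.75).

Total weld length L_w = 250 mm. Treat welds as unit-width lines.
Polar moment about centroid: J = 2[d³/12 + d(b/2)²] = 2[125³/12 + 125×40²] = 725500 mm³.
Direct shear f_v = P/L_w = 15.7×10³ / 250 = 62.8 N/mm (vertical).
Torsion M = P·e = 15.7×10³ × 340 = 5338000 N·mm.
Critical point at (x, y) = (40, 62.5) from centroid. f_tx = M·y/J = 459.8 N/mm; f_ty = M·x/J = 294.3 N/mm.
Resultant f_max = √[f_tx² + (f_v + f_ty)²] = √[459.8² + (62.8 + 294.3)²] = 582.2 N/mm.
Capacity per unit length: φr_n = 0.75 × 0.6 × 550 × (0.707 × 5) = 874.9 N/mm.
582.2 ≤ 874.9 → adequate.

f_max ≈ 582 N/mm; adequate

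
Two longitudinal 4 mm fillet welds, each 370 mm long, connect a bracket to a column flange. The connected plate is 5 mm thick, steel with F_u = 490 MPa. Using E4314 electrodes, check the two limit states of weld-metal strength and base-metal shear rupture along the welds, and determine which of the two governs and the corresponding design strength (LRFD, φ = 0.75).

φR_n ≈ 405 kN (weld metal governs)

E43XX → F_EXX = 430 MPa.
t_e = 0.707 × 4 = 2.828 mm; L = 740 mm.
Weld metal: φR_n = 0.75 × 0.6 × 430 × 2.828 × 740 × 10⁻³ = 404.9 kN.
Base metal (shear rupture): φR_n = 0.75 × 0.6 × 490 × 5 × 740 × 10⁻³ = 815.8 kN.
Governing: weld metal.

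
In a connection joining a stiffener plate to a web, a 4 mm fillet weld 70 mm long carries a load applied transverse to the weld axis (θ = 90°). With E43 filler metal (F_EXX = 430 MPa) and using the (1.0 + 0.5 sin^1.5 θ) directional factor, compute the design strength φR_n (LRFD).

t_e = 0.707 × 4 = 2.828 mm; A_we = 2.828 × 70 = 198 mm².
Directional factor: 1.0 + 0.5 sin^1.5(90°) = 1.5.
F_nw = 0.6 × 430 × 1.5 = 387 MPa.
φR_n = 0.75 × 387 × 198 × 10⁻³ = 57.46 kN.

φR_n ≈ 57.5 kN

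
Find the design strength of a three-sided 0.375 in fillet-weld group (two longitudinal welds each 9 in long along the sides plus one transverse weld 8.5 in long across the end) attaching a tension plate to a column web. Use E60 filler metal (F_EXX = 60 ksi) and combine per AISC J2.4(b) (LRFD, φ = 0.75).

t_e = 0.707 × 0.375 = 0.2651 in.
R_nwl = 0.6 × 60 × 0.2651 × 18 = 171.8 kips (longitudinal, 2 welds).
R_nwt = 0.6 × 60 × 0.2651 × 8.5 = 81.13 kips (transverse, base value).
(i) R_nwl + R_nwt = 252.9 kips; (ii) 0.85 R_nwl + 1.5 R_nwt = 267.7 kips.
R_n = max = 267.7 kips [governs: (ii)]; φR_n = 200.8 kips.

φR_n ≈ 201 kips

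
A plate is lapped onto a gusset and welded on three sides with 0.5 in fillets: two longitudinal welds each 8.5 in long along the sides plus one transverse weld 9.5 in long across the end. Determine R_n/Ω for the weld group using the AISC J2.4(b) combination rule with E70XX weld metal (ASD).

E70XX → F_EXX = 70 ksi.
t_e = 0.707 × 0.5 = 0.3535 in.
R_nwl = 0.6 × 70 × 0.3535 × 17 = 252.4 kips (longitudinal, 2 welds).
R_nwt = 0.6 × 70 × 0.3535 × 9.5 = 141 kips (transverse, base value).
(i) R_nwl + R_nwt = 393.4 kips; (ii) 0.85 R_nwl + 1.5 R_nwt = 426.1 kips.
R_n = max = 426.1 kips [governs: (ii)]; R_n/Ω = 213.1 kips.

R_n/Ω ≈ 213 kips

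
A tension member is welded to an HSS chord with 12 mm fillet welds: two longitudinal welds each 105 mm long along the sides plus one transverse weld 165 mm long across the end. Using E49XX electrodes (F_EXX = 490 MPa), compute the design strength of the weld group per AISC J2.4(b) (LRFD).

t_e = 0.707 × 12 = 8.484 mm.
R_nwl = 0.6 × 490 × 8.484 × 210 × 10⁻³ = 523.8 kN (longitudinal, 2 welds).
R_nwt = 0.6 × 490 × 8.484 × 165 × 10⁻³ = 411.6 kN (transverse, base value).
(i) R_nwl + R_nwt = 935.4 kN; (ii) 0.85 R_nwl + 1.5 R_nwt = 1063 kN.
R_n = max = 1063 kN [governs: (ii)]; φR_n = 796.9 kN.

φR_n ≈ 797 kN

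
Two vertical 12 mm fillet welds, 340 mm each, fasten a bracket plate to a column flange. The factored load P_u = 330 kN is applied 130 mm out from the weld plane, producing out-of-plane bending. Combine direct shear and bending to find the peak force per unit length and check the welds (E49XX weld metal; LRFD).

E49XX → F_EXX = 490 MPa.
L_w = 2 × 340 = 680 mm; section modulus (unit throat) S = 2 × L²/6 = 38530 mm².
Direct shear f_v = P/L_w = 330×10³/680 = 485.3 N/mm.
Moment M = P × e = 330×10³ × 130 = 42900000 N·mm; bending f_b = M/S = 1113 N/mm.
f_max = √(f_v² + f_b²) = √(485.3² + 1113²) = 1214 N/mm.
φr_n = 0.75 × 0.6 × 490 × (0.707 × 12) = 1871 N/mm → adequate.

f_max ≈ 1210 N/mm; adequate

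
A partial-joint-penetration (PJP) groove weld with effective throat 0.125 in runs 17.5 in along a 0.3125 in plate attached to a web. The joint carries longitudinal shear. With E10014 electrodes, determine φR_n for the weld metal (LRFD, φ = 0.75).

E100XX → F_EXX = 100 ksi.
Effective throat (given) t_e = 0.125 in.
A_we = 0.125 × 17.5 = 2.188 in².
F_nw = 0.6 F_EXX = 60 ksi.
φR_n = 0.75 × 60 × 2.188 = 98.44 kips.

φR_n ≈ 98.4 kips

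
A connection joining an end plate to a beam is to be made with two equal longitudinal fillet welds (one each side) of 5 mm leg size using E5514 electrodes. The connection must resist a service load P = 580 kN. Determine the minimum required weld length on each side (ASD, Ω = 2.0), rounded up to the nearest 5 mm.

E55XX → F_EXX = 550 MPa.
Throat t_e = 0.707 × 5 = 3.535 mm.
r_n/Ω = (0.6 × 550 × 3.535) / 2.0 = 583.3 N/mm = 0.5833 kN/mm.
L_req = P / (r_n/Ω) = 580 / 0.5833 = 994.4 mm total.
Per side: 994.4 / 2 = 497.2 mm.
Round up → use L = 500 mm on each side.

L = 500 mm on each side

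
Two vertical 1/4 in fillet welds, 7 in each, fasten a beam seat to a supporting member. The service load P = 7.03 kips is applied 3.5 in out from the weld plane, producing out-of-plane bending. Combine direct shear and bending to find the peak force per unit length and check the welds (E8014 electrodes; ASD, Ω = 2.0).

E80XX → F_EXX = 80 ksi.
L_w = 2 × 7 = 14 in; section modulus (unit throat) S = 2 × L²/6 = 16.33 in².
Direct shear f_v = P/L_w = 7.03/14 = 0.5021 kip/in.
Moment M = P × e = 7.03 × 3.5 = 24.605 kip·in; bending f_b = M/S = 1.506 kip/in.
f_max = √(f_v² + f_b²) = √(0.5021² + 1.506²) = 1.588 kip/in.
r_n/Ω = (1/2.0) × 0.6 × 80 × (0.707 × 0.25) = 4.242 kip/in → adequate.

f_max ≈ 1.59 kip/in; adequate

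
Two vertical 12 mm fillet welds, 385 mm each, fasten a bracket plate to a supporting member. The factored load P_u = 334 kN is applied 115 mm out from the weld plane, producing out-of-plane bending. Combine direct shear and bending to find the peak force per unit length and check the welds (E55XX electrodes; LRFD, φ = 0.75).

E55XX → F_EXX = 550 MPa.
L_w = 2 × 385 = 770 mm; section modulus (unit throat) S = 2 × L²/6 = 49410 mm².
Direct shear f_v = P/L_w = 334×10³/770 = 433.8 N/mm.
Moment M = P × e = 334×10³ × 115 = 38410000 N·mm; bending f_b = M/S = 777.4 N/mm.
f_max = √(f_v² + f_b²) = √(433.8² + 777.4²) = 890.2 N/mm.
φr_n = 0.75 × 0.6 × 550 × (0.707 × 12) = 2100 N/mm → adequate.

f_max ≈ 890 N/mm; adequate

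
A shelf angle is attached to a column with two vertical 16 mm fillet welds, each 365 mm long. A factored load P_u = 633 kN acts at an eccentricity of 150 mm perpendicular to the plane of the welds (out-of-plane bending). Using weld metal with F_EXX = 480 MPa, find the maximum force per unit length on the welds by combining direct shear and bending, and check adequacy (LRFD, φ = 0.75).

f_max ≈ 2310 N/mm; adequate

L_w = 2 × 365 = 730 mm; section modulus (unit throat) S = 2 × L²/6 = 44410 mm².
Direct shear f_v = P/L_w = 633×10³/730 = 867.1 N/mm.
Moment M = P × e = 633×10³ × 150 = 94950000 N·mm; bending f_b = M/S = 2138 N/mm.
f_max = √(f_v² + f_b²) = √(867.1² + 2138²) = 2307 N/mm.
φr_n = 0.75 × 0.6 × 480 × (0.707 × 16) = 2443 N/mm → adequate.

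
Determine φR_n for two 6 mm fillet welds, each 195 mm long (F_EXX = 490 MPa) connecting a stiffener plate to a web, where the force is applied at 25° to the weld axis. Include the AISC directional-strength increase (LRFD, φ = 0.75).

φR_n ≈ 415 kN

t_e = 0.707 × 6 = 4.242 mm; A_we = 4.242 × 390 = 1654 mm².
Directional factor: 1.0 + 0.5 sin^1.5(25°) = 1.137.
F_nw = 0.6 × 490 × 1.137 = 334.4 MPa.
φR_n = 0.75 × 334.4 × 1654 × 10⁻³ = 414.9 kN.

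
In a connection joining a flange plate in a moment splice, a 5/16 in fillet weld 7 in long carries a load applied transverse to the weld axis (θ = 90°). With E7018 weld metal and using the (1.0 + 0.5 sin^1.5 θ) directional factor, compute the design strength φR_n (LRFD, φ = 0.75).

φR_n ≈ 73.1 kip

E70XX → F_EXX = 70 ksi.
t_e = 0.707 × 0.3125 = 0.2209 in; A_we = 0.2209 × 7 = 1.547 in².
Directional factor: 1.0 + 0.5 sin^1.5(90°) = 1.5.
F_nw = 0.6 × 70 × 1.5 = 63 ksi.
φR_n = 0.75 × 63 × 1.547 = 73.08 kip.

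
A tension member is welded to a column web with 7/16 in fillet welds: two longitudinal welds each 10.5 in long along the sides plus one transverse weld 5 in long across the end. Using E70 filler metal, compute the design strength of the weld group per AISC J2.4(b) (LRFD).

E70XX → F_EXX = 70 ksi.
t_e = 0.707 × 0.4375 = 0.3093 in.
R_nwl = 0.6 × 70 × 0.3093 × 21 = 272.8 kip (longitudinal, 2 welds).
R_nwt = 0.6 × 70 × 0.3093 × 5 = 64.96 kip (transverse, base value).
(i) R_nwl + R_nwt = 337.8 kip; (ii) 0.85 R_nwl + 1.5 R_nwt = 329.3 kip.
R_n = max = 337.8 kip [governs: (i)]; φR_n = 253.3 kip.

φR_n ≈ 253 kip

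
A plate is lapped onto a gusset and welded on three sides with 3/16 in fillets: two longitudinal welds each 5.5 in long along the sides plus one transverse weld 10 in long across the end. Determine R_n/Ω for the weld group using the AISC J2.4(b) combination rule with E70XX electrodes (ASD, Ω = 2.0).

R_n/Ω ≈ 67.8 kips

E70XX → F_EXX = 70 ksi.
t_e = 0.707 × 0.1875 = 0.1326 in.
R_nwl = 0.6 × 70 × 0.1326 × 11 = 61.24 kips (longitudinal, 2 welds).
R_nwt = 0.6 × 70 × 0.1326 × 10 = 55.68 kips (transverse, base value).
(i) R_nwl + R_nwt = 116.9 kips; (ii) 0.85 R_nwl + 1.5 R_nwt = 135.6 kips.
R_n = max = 135.6 kips [governs: (ii)]; R_n/Ω = 67.79 kips.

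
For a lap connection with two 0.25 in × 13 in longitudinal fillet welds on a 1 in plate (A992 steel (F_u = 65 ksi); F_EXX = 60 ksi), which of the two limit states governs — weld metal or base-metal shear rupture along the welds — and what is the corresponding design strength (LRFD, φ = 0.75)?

t_e = 0.707 × 0.25 = 0.1767 in; L = 26 in.
Weld metal: φR_n = 0.75 × 0.6 × 60 × 0.1767 × 26 = 124.1 kips.
Base metal (shear rupture): φR_n = 0.75 × 0.6 × 65 × 1 × 26 = 760.5 kips.
Governing: weld metal.

φR_n ≈ 124 kips (weld metal governs)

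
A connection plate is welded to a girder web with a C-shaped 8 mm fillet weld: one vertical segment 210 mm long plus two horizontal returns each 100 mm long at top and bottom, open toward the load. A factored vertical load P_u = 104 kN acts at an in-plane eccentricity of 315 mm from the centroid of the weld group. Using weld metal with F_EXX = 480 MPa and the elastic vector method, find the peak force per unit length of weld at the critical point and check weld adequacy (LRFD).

Total weld length L_w = 410 mm. Treat welds as unit-width lines.
Centroid: x̄ = 2×100×50 / 410 = 24.39 mm from the vertical weld.
Polar moment about centroid: J = I_x + I_y = [210³/12 + 2×100×105²] + [210×24.39² + 2(100³/12 + 100×25.61²)] = 3400000 mm³.
Direct shear f_v = P/L_w = 104×10³ / 410 = 253.7 N/mm (vertical).
Torsion M = P·e = 104×10³ × 315 = 32760000 N·mm.
Critical point at (x, y) = (75.61, 105) from centroid. f_tx = M·y/J = 1012 N/mm; f_ty = M·x/J = 728.6 N/mm.
Resultant f_max = √[f_tx² + (f_v + f_ty)²] = √[1012² + (253.7 + 728.6)²] = 1410 N/mm.
Capacity per unit length: φr_n = 0.75 × 0.6 × 480 × (0.707 × 8) = 1222 N/mm.
1410 > 1222 → NOT adequate.

f_max ≈ 1410 N/mm; NOT adequate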